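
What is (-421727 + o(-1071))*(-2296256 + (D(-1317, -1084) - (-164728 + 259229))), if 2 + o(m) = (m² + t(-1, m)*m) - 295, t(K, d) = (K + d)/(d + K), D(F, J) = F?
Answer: -1731732404004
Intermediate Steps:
t(K, d) = 1 (t(K, d) = (K + d)/(K + d) = 1)
o(m) = -297 + m + m² (o(m) = -2 + ((m² + 1*m) - 295) = -2 + ((m² + m) - 295) = -2 + ((m + m²) - 295) = -2 + (-295 + m + m²) = -297 + m + m²)
(-421727 + o(-1071))*(-2296256 + (D(-1317, -1084) - (-164728 + 259229))) = (-421727 + (-297 - 1071 + (-1071)²))*(-2296256 + (-1317 - (-164728 + 259229))) = (-421727 + (-297 - 1071 + 1147041))*(-2296256 + (-1317 - 1*94501)) = (-421727 + 1145673)*(-2296256 + (-1317 - 94501)) = 723946*(-2296256 - 95818) = 723946*(-2392074) = -1731732404004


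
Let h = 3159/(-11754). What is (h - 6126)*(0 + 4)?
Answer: -16001814/653 ≈ -24505.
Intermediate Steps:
h = -351/1306 (h = 3159*(-1/11754) = -351/1306 ≈ -0.26876)
(h - 6126)*(0 + 4) = (-351/1306 - 6126)*(0 + 4) = -8000907/1306*4 = -16001814/653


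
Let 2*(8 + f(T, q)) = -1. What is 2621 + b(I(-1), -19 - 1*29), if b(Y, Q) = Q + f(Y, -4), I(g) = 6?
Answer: 5129/2 ≈ 2564.5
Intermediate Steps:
f(T, q) = -17/2 (f(T, q) = -8 + (1/2)*(-1) = -8 - 1/2 = -17/2)
b(Y, Q) = -17/2 + Q (b(Y, Q) = Q - 17/2 = -17/2 + Q)
2621 + b(I(-1), -19 - 1*29) = 2621 + (-17/2 + (-19 - 1*29)) = 2621 + (-17/2 + (-19 - 29)) = 2621 + (-17/2 - 48) = 2621 - 113/2 = 5129/2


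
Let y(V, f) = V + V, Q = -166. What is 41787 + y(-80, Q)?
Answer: 41627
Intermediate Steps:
y(V, f) = 2*V
41787 + y(-80, Q) = 41787 + 2*(-80) = 41787 - 160 = 41627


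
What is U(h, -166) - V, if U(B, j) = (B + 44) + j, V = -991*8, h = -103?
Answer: 7703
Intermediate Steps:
V = -7928
U(B, j) = 44 + B + j (U(B, j) = (44 + B) + j = 44 + B + j)
U(h, -166) - V = (44 - 103 - 166) - 1*(-7928) = -225 + 7928 = 7703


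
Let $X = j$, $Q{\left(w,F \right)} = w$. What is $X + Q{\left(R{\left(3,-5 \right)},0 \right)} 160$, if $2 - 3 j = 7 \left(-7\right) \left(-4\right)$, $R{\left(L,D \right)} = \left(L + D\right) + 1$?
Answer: $- \frac{674}{3} \approx -224.67$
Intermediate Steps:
$R{\left(L,D \right)} = 1 + D + L$ ($R{\left(L,D \right)} = \left(D + L\right) + 1 = 1 + D + L$)
$j = - \frac{194}{3}$ ($j = \frac{2}{3} - \frac{7 \left(-7\right) \left(-4\right)}{3} = \frac{2}{3} - \frac{\left(-49\right) \left(-4\right)}{3} = \frac{2}{3} - \frac{196}{3} = - \frac{194}{3} \approx -64.667$)
$X = - \frac{194}{3} \approx -64.667$
$X + Q{\left(R{\left(3,-5 \right)},0 \right)} 160 = - \frac{194}{3} + \left(1 - 5 + 3\right) 160 = - \frac{194}{3} - 160 = - \frac{674}{3}$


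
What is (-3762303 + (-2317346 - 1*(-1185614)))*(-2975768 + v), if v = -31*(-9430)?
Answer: 13132839492330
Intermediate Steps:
v = 292330
(-3762303 + (-2317346 - 1*(-1185614)))*(-2975768 + v) = (-3762303 + (-2317346 - 1*(-1185614)))*(-2975768 + 292330) = (-3762303 + (-2317346 + 1185614))*(-2683438) = (-3762303 - 1131732)*(-2683438) = -4894035*(-2683438) = 13132839492330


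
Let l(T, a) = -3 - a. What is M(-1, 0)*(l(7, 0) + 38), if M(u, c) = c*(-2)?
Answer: 0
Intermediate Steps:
M(u, c) = -2*c
M(-1, 0)*(l(7, 0) + 38) = (-2*0)*((-3 - 1*0) + 38) = 0*((-3 + 0) + 38) = 0*(-3 + 38) = 0*35 = 0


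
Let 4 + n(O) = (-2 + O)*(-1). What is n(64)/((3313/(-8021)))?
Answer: 529386/3313 ≈ 159.79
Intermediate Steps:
n(O) = -2 - O (n(O) = -4 + (-2 + O)*(-1) = -4 + (2 - O) = -2 - O)
n(64)/((3313/(-8021))) = (-2 - 1*64)/((3313/(-8021))) = (-2 - 64)/((3313*(-1/8021))) = -66/(-3313/8021) = -66*(-8021/3313) = 529386/3313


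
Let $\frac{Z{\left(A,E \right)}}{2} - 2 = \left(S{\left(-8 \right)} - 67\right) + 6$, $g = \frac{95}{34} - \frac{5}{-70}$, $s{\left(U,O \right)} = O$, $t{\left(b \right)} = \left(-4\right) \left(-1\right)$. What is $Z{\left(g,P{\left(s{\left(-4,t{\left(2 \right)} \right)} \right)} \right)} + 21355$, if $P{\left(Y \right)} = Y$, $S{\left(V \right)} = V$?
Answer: $21221$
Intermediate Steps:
$t{\left(b \right)} = 4$
$g = \frac{341}{119}$ ($g = 95 \cdot \frac{1}{34} - - \frac{1}{14} = \frac{95}{34} + \frac{1}{14} = \frac{341}{119} \approx 2.8655$)
$Z{\left(A,E \right)} = -134$ ($Z{\left(A,E \right)} = 4 + 2 \left(\left(-8 - 67\right) + 6\right) = 4 + 2 \left(-75 + 6\right) = 4 + 2 \left(-69\right) = 4 - 138 = -134$)
$Z{\left(g,P{\left(s{\left(-4,t{\left(2 \right)} \right)} \right)} \right)} + 21355 = -134 + 21355 = 21221$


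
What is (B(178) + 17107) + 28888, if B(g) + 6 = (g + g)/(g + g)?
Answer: 45990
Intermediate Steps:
B(g) = -5 (B(g) = -6 + (g + g)/(g + g) = -6 + (2*g)/((2*g)) = -6 + (2*g)*(1/(2*g)) = -6 + 1 = -5)
(B(178) + 17107) + 28888 = (-5 + 17107) + 28888 = 17102 + 28888 = 45990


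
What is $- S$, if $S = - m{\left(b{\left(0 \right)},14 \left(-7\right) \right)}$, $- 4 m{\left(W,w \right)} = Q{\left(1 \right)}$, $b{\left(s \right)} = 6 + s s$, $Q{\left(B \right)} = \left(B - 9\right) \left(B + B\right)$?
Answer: $4$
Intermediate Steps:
$Q{\left(B \right)} = 2 B \left(-9 + B\right)$ ($Q{\left(B \right)} = \left(-9 + B\right) 2 B = 2 B \left(-9 + B\right)$)
$b{\left(s \right)} = 6 + s^{2}$
$m{\left(W,w \right)} = 4$ ($m{\left(W,w \right)} = - \frac{2 \cdot 1 \left(-9 + 1\right)}{4} = - \frac{2 \cdot 1 \left(-8\right)}{4} = \left(- \frac{1}{4}\right) \left(-16\right) = 4$)
$S = -4$ ($S = \left(-1\right) 4 = -4$)
$- S = \left(-1\right) \left(-4\right) = 4$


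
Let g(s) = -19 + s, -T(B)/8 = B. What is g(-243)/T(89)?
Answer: 131/356 ≈ 0.36798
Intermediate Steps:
T(B) = -8*B
g(-243)/T(89) = (-19 - 243)/((-8*89)) = -262/(-712) = -262*(-1/712) = 131/356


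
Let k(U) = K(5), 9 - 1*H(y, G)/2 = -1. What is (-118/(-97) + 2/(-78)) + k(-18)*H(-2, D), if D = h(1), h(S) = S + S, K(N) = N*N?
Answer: 1896005/3783 ≈ 501.19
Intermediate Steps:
K(N) = N²
h(S) = 2*S
D = 2 (D = 2*1 = 2)
H(y, G) = 20 (H(y, G) = 18 - 2*(-1) = 18 + 2 = 20)
k(U) = 25 (k(U) = 5² = 25)
(-118/(-97) + 2/(-78)) + k(-18)*H(-2, D) = (-118/(-97) + 2/(-78)) + 25*20 = (-118*(-1/97) + 2*(-1/78)) + 500 = (118/97 - 1/39) + 500 = 4505/3783 + 500 = 1896005/3783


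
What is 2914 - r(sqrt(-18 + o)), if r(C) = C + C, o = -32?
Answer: 2914 - 10*I*sqrt(2) ≈ 2914.0 - 14.142*I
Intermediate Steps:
r(C) = 2*C
2914 - r(sqrt(-18 + o)) = 2914 - 2*sqrt(-18 - 32) = 2914 - 2*sqrt(-50) = 2914 - 2*5*I*sqrt(2) = 2914 - 10*I*sqrt(2)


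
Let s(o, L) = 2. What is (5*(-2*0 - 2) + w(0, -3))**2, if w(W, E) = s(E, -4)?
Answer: 64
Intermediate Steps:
w(W, E) = 2
(5*(-2*0 - 2) + w(0, -3))**2 = (5*(-2*0 - 2) + 2)**2 = (5*(0 - 2) + 2)**2 = (5*(-2) + 2)**2 = (-10 + 2)**2 = (-8)**2 = 64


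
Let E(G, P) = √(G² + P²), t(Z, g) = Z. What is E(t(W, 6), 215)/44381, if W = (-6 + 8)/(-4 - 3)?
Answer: √2265029/310667 ≈ 0.0048444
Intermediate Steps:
W = -2/7 (W = 2/(-7) = 2*(-⅐) = -2/7 ≈ -0.28571)
E(t(W, 6), 215)/44381 = √((-2/7)² + 215²)/44381 = √(4/49 + 46225)*(1/44381) = √(2265029/49)*(1/44381) = (√2265029/7)*(1/44381) = √2265029/310667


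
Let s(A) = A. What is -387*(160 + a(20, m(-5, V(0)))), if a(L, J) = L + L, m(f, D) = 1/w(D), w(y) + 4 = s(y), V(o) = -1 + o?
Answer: -77400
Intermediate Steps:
w(y) = -4 + y
m(f, D) = 1/(-4 + D)
a(L, J) = 2*L
-387*(160 + a(20, m(-5, V(0)))) = -387*(160 + 2*20) = -387*(160 + 40) = -387*200 = -77400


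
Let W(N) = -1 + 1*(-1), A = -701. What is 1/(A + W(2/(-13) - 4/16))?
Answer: -1/703 ≈ -0.0014225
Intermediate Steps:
W(N) = -2 (W(N) = -1 - 1 = -2)
1/(A + W(2/(-13) - 4/16)) = 1/(-701 - 2) = 1/(-703) = -1/703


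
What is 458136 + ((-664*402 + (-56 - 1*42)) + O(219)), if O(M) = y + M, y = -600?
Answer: 190729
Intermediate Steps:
O(M) = -600 + M
458136 + ((-664*402 + (-56 - 1*42)) + O(219)) = 458136 + ((-664*402 + (-56 - 1*42)) + (-600 + 219)) = 458136 + ((-266928 + (-56 - 42)) - 381) = 458136 + ((-266928 - 98) - 381) = 458136 + (-267026 - 381) = 458136 - 267407 = 190729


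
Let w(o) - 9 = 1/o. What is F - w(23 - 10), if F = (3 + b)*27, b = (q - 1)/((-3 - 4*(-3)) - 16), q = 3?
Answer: 5843/91 ≈ 64.209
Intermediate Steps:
b = -2/7 (b = (3 - 1)/((-3 - 4*(-3)) - 16) = 2/((-3 + 12) - 16) = 2/(9 - 16) = 2/(-7) = 2*(-⅐) = -2/7 ≈ -0.28571)
w(o) = 9 + 1/o
F = 513/7 (F = (3 - 2/7)*27 = (19/7)*27 = 513/7 ≈ 73.286)
F - w(23 - 10) = 513/7 - (9 + 1/(23 - 10)) = 513/7 - (9 + 1/13) = 513/7 - 1*118/13 = 513/7 - 118/13 = 5843/91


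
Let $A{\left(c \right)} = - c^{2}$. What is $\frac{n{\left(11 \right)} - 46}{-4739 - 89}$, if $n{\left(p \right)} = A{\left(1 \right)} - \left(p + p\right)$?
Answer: $\frac{69}{4828} \approx 0.014292$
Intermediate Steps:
$n{\left(p \right)} = -1 - 2 p$ ($n{\left(p \right)} = - 1^{2} - \left(p + p\right) = \left(-1\right) 1 - 2 p = -1 - 2 p$)
$\frac{n{\left(11 \right)} - 46}{-4739 - 89} = \frac{\left(-1 - 22\right) - 46}{-4739 - 89} = \frac{\left(-1 - 22\right) - 46}{-4828} = \left(-23 - 46\right) \left(- \frac{1}{4828}\right) = \left(-69\right) \left(- \frac{1}{4828}\right) = \frac{69}{4828}$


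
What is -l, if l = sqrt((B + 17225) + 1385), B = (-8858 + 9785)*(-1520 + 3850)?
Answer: -2*sqrt(544630) ≈ -1476.0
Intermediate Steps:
B = 2159910 (B = 927*2330 = 2159910)
l = 2*sqrt(544630) (l = sqrt((2159910 + 17225) + 1385) = sqrt(2177135 + 1385) = sqrt(2178520) = 2*sqrt(544630) ≈ 1476.0)
-l = -2*sqrt(544630)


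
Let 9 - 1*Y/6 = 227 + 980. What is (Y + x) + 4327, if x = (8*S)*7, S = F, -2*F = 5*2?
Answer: -3141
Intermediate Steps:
F = -5 (F = -5*2/2 = -½*10 = -5)
S = -5
x = -280 (x = (8*(-5))*7 = -40*7 = -280)
Y = -7188 (Y = 54 - 6*(227 + 980) = 54 - 6*1207 = 54 - 7242 = -7188)
(Y + x) + 4327 = (-7188 - 280) + 4327 = -7468 + 4327 = -3141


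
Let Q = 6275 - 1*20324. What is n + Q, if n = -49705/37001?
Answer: -519876754/37001 ≈ -14050.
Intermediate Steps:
Q = -14049 (Q = 6275 - 20324 = -14049)
n = -49705/37001 (n = -49705*1/37001 = -49705/37001 ≈ -1.3433)
n + Q = -49705/37001 - 14049 = -519876754/37001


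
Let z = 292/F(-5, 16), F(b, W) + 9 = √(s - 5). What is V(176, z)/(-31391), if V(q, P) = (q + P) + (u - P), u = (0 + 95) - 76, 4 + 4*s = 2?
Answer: -195/31391 ≈ -0.0062120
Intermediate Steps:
s = -½ (s = -1 + (¼)*2 = -1 + ½ = -½ ≈ -0.50000)
u = 19 (u = 95 - 76 = 19)
F(b, W) = -9 + I*√22/2 (F(b, W) = -9 + √(-½ - 5) = -9 + √(-11/2) = -9 + I*√22/2)
z = 292/(-9 + I*√22/2) ≈ -30.382 - 7.9168*I
V(q, P) = 19 + q (V(q, P) = (q + P) + (19 - P) = (P + q) + (19 - P) = 19 + q)
V(176, z)/(-31391) = (19 + 176)/(-31391) = 195*(-1/31391) = -195/31391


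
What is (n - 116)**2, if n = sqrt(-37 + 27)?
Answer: (116 - I*sqrt(10))**2 ≈ 13446.0 - 733.65*I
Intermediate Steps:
n = I*sqrt(10) (n = sqrt(-10) = I*sqrt(10) ≈ 3.1623*I)
(n - 116)**2 = (I*sqrt(10) - 116)**2 = (-116 + I*sqrt(10))**2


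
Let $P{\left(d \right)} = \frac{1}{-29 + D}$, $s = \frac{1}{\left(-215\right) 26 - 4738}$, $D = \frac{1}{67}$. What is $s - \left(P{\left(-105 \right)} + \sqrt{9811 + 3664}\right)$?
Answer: $\frac{345017}{10028488} - 35 \sqrt{11} \approx -116.05$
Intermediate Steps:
$D = \frac{1}{67} \approx 0.014925$
$s = - \frac{1}{10328}$ ($s = \frac{1}{-5590 - 4738} = \frac{1}{-10328} = - \frac{1}{10328} \approx -9.6824 \cdot 10^{-5}$)
$P{\left(d \right)} = - \frac{67}{1942}$ ($P{\left(d \right)} = \frac{1}{-29 + \frac{1}{67}} = \frac{1}{- \frac{1942}{67}} = - \frac{67}{1942}$)
$s - \left(P{\left(-105 \right)} + \sqrt{9811 + 3664}\right) = - \frac{1}{10328} - \left(- \frac{67}{1942} + \sqrt{9811 + 3664}\right) = - \frac{1}{10328} - \left(- \frac{67}{1942} + \sqrt{13475}\right) = - \frac{1}{10328} - \left(- \frac{67}{1942} + 35 \sqrt{11}\right) = - \frac{1}{10328} + \left(\frac{67}{1942} - 35 \sqrt{11}\right) = \frac{345017}{10028488} - 35 \sqrt{11}$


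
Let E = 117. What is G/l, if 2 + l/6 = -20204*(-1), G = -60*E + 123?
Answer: -2299/40404 ≈ -0.056900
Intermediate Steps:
G = -6897 (G = -60*117 + 123 = -7020 + 123 = -6897)
l = 121212 (l = -12 + 6*(-20204*(-1)) = -12 + 6*20204 = -12 + 121224 = 121212)
G/l = -6897/121212 = -6897*1/121212 = -2299/40404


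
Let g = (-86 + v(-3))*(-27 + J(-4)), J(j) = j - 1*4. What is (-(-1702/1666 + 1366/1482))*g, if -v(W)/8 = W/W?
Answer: 28976440/88179 ≈ 328.61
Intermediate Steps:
v(W) = -8 (v(W) = -8*W/W = -8*1 = -8)
J(j) = -4 + j (J(j) = j - 4 = -4 + j)
g = 3290 (g = (-86 - 8)*(-27 + (-4 - 4)) = -94*(-27 - 8) = -94*(-35) = 3290)
(-(-1702/1666 + 1366/1482))*g = -(-1702/1666 + 1366/1482)*3290 = -(-1702*1/1666 + 1366*(1/1482))*3290 = -(-851/833 + 683/741)*3290 = -1*(-61652/617253)*3290 = (61652/617253)*3290 = 28976440/88179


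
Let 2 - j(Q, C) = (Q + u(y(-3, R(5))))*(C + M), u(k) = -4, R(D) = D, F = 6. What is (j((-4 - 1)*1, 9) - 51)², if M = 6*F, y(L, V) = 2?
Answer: 126736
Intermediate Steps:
M = 36 (M = 6*6 = 36)
j(Q, C) = 2 - (-4 + Q)*(36 + C) (j(Q, C) = 2 - (Q - 4)*(C + 36) = 2 - (-4 + Q)*(36 + C))
(j((-4 - 1)*1, 9) - 51)² = ((146 - 36*(-4 - 1) + 4*9 - 1*9*(-4 - 1)*1) - 51)² = ((146 - (-180) + 36 - 1*9*(-5*1)) - 51)² = ((146 - 36*(-5) + 36 - 1*9*(-5)) - 51)² = ((146 + 180 + 36 + 45) - 51)² = (407 - 51)² = 356² = 126736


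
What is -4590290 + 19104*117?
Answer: -2355122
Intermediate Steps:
-4590290 + 19104*117 = -4590290 + 2235168 = -2355122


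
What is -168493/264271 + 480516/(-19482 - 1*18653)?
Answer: -133411924391/10077974585 ≈ -13.238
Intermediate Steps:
-168493/264271 + 480516/(-19482 - 1*18653) = -168493*1/264271 + 480516/(-19482 - 18653) = -168493/264271 + 480516/(-38135) = -168493/264271 + 480516*(-1/38135) = -168493/264271 - 480516/38135 = -133411924391/10077974585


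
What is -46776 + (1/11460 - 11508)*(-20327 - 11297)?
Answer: 1042522540934/2865 ≈ 3.6388e+8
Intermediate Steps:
-46776 + (1/11460 - 11508)*(-20327 - 11297) = -46776 + (1/11460 - 11508)*(-31624) = -46776 - 131881679/11460*(-31624) = -46776 + 1042656554174/2865 = 1042522540934/2865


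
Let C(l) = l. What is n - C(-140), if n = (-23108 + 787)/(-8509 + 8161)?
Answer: 71041/348 ≈ 204.14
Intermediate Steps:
n = 22321/348 (n = -22321/(-348) = -22321*(-1/348) = 22321/348 ≈ 64.141)
n - C(-140) = 22321/348 - 1*(-140) = 22321/348 + 140 = 71041/348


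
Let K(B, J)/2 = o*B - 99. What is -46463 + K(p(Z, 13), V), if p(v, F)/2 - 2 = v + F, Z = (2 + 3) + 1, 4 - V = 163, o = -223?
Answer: -65393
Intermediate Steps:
V = -159 (V = 4 - 1*163 = 4 - 163 = -159)
Z = 6 (Z = 5 + 1 = 6)
p(v, F) = 4 + 2*F + 2*v (p(v, F) = 4 + 2*(v + F) = 4 + 2*(F + v) = 4 + (2*F + 2*v) = 4 + 2*F + 2*v)
K(B, J) = -198 - 446*B (K(B, J) = 2*(-223*B - 99) = 2*(-99 - 223*B) = -198 - 446*B)
-46463 + K(p(Z, 13), V) = -46463 + (-198 - 446*(4 + 2*13 + 2*6)) = -46463 + (-198 - 446*(4 + 26 + 12)) = -46463 + (-198 - 446*42) = -46463 + (-198 - 18732) = -46463 - 18930 = -65393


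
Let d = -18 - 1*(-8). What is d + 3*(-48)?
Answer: -154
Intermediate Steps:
d = -10 (d = -18 + 8 = -10)
d + 3*(-48) = -10 + 3*(-48) = -10 - 144 = -154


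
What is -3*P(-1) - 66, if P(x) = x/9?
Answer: -197/3 ≈ -65.667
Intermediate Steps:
P(x) = x/9 (P(x) = x*(⅑) = x/9)
-3*P(-1) - 66 = -(-1)/3 - 66 = -3*(-⅑) - 66 = ⅓ - 66 = -197/3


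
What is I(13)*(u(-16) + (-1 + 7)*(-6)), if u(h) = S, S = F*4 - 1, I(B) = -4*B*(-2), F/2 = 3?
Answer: -1352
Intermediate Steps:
F = 6 (F = 2*3 = 6)
I(B) = 8*B
S = 23 (S = 6*4 - 1 = 24 - 1 = 23)
u(h) = 23
I(13)*(u(-16) + (-1 + 7)*(-6)) = (8*13)*(23 + (-1 + 7)*(-6)) = 104*(23 + 6*(-6)) = 104*(23 - 36) = 104*(-13) = -1352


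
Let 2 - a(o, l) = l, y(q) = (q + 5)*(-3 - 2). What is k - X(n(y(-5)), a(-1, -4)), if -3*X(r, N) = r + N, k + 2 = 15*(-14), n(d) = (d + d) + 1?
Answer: -629/3 ≈ -209.67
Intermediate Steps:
y(q) = -25 - 5*q (y(q) = (5 + q)*(-5) = -25 - 5*q)
n(d) = 1 + 2*d (n(d) = 2*d + 1 = 1 + 2*d)
k = -212 (k = -2 + 15*(-14) = -2 - 210 = -212)
a(o, l) = 2 - l
X(r, N) = -N/3 - r/3 (X(r, N) = -(r + N)/3 = -(N + r)/3 = -N/3 - r/3)
k - X(n(y(-5)), a(-1, -4)) = -212 - (-(2 - 1*(-4))/3 - (1 + 2*(-25 - 5*(-5)))/3) = -212 - (-(2 + 4)/3 - (1 + 2*(-25 + 25))/3) = -212 - (-1/3*6 - (1 + 2*0)/3) = -212 - (-2 - (1 + 0)/3) = -212 - (-2 - 1/3*1) = -212 - (-2 - 1/3) = -212 - 1*(-7/3) = -212 + 7/3 = -629/3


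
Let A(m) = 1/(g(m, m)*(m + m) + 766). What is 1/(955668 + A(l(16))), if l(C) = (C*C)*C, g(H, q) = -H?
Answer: 33553666/32066164878887 ≈ 1.0464e-6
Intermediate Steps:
l(C) = C³ (l(C) = C²*C = C³)
A(m) = 1/(766 - 2*m²) (A(m) = 1/((-m)*(m + m) + 766) = 1/((-m)*(2*m) + 766) = 1/(-2*m² + 766) = 1/(766 - 2*m²))
1/(955668 + A(l(16))) = 1/(955668 + 1/(2*(383 - (16³)²))) = 1/(955668 + 1/(2*(383 - 1*4096²))) = 1/(955668 + 1/(2*(383 - 1*16777216))) = 1/(955668 + 1/(2*(383 - 16777216))) = 1/(955668 + (½)/(-16776833)) = 1/(955668 + (½)*(-1/16776833)) = 1/(955668 - 1/33553666) = 1/(32066164878887/33553666) = 33553666/32066164878887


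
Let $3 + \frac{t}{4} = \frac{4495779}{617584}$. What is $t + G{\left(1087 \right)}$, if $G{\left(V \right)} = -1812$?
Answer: $- \frac{277122525}{154396} \approx -1794.9$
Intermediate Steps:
$t = \frac{2643027}{154396}$ ($t = -12 + 4 \cdot \frac{4495779}{617584} = -12 + \frac{4495779}{154396} = \frac{2643027}{154396} \approx 17.118$)
$t + G{\left(1087 \right)} = \frac{2643027}{154396} - 1812 = - \frac{277122525}{154396}$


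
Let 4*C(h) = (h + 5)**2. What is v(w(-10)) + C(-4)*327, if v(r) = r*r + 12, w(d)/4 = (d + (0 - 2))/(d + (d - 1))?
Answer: 19399/196 ≈ 98.974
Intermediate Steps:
C(h) = (5 + h)**2/4 (C(h) = (h + 5)**2/4 = (5 + h)**2/4)
w(d) = 4*(-2 + d)/(-1 + 2*d) (w(d) = 4*((d + (0 - 2))/(d + (d - 1))) = 4*((d - 2)/(d + (-1 + d))) = 4*((-2 + d)/(-1 + 2*d)) = 4*(-2 + d)/(-1 + 2*d))
v(r) = 12 + r**2 (v(r) = r**2 + 12 = 12 + r**2)
v(w(-10)) + C(-4)*327 = (12 + (4*(-2 - 10)/(-1 + 2*(-10)))**2) + ((5 - 4)**2/4)*327 = (12 + (4*(-12)/(-1 - 20))**2) + ((1/4)*1**2)*327 = (12 + (4*(-12)/(-21))**2) + ((1/4)*1)*327 = (12 + (4*(-1/21)*(-12))**2) + (1/4)*327 = (12 + (16/7)**2) + 327/4 = (12 + 256/49) + 327/4 = 844/49 + 327/4 = 19399/196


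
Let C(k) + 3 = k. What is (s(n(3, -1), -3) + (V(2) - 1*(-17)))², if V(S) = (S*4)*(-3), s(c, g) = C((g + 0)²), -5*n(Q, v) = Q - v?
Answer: 1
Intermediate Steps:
C(k) = -3 + k
n(Q, v) = -Q/5 + v/5 (n(Q, v) = -(Q - v)/5 = -Q/5 + v/5)
s(c, g) = -3 + g² (s(c, g) = -3 + (g + 0)² = -3 + g²)
V(S) = -12*S (V(S) = (4*S)*(-3) = -12*S)
(s(n(3, -1), -3) + (V(2) - 1*(-17)))² = ((-3 + (-3)²) + (-12*2 - 1*(-17)))² = ((-3 + 9) + (-24 + 17))² = (6 - 7)² = (-1)² = 1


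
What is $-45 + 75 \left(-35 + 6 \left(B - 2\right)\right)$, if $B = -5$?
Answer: $-5820$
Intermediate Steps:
$-45 + 75 \left(-35 + 6 \left(B - 2\right)\right) = -45 + 75 \left(-35 + 6 \left(-5 - 2\right)\right) = -45 + 75 \left(-35 + 6 \left(-7\right)\right) = -45 + 75 \left(-35 - 42\right) = -45 + 75 \left(-77\right) = -45 - 5775 = -5820$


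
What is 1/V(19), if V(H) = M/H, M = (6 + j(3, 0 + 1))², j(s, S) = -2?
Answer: 19/16 ≈ 1.1875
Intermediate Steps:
M = 16 (M = (6 - 2)² = 4² = 16)
V(H) = 16/H
1/V(19) = 1/(16/19) = 19/16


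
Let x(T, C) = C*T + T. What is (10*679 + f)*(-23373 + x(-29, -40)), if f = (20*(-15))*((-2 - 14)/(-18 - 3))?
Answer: -1021575060/7 ≈ -1.4594e+8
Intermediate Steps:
x(T, C) = T + C*T
f = -1600/7 (f = -(-4800)/(-21) = -(-4800)*(-1)/21 = -300*16/21 = -1600/7 ≈ -228.57)
(10*679 + f)*(-23373 + x(-29, -40)) = (10*679 - 1600/7)*(-23373 - 29*(1 - 40)) = (6790 - 1600/7)*(-23373 - 29*(-39)) = 45930*(-23373 + 1131)/7 = (45930/7)*(-22242) = -1021575060/7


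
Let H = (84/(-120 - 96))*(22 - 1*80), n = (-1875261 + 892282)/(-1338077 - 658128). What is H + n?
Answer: 414076426/17965845 ≈ 23.048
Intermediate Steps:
n = 982979/1996205 (n = -982979/(-1996205) = -982979*(-1/1996205) = 982979/1996205 ≈ 0.49242)
H = 203/9 (H = (84/(-216))*(22 - 80) = (84*(-1/216))*(-58) = -7/18*(-58) = 203/9 ≈ 22.556)
H + n = 203/9 + 982979/1996205 = 414076426/17965845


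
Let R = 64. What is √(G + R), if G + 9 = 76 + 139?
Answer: 3*√30 ≈ 16.432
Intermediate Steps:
G = 206 (G = -9 + (76 + 139) = -9 + 215 = 206)
√(G + R) = √(206 + 64) = √270 = 3*√30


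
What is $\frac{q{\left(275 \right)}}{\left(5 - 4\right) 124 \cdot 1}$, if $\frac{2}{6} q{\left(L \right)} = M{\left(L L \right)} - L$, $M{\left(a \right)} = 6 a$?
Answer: $\frac{1360425}{124} \approx 10971.0$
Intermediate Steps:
$q{\left(L \right)} = - 3 L + 18 L^{2}$ ($q{\left(L \right)} = 3 \left(6 L L - L\right) = 3 \left(6 L^{2} - L\right) = 3 \left(- L + 6 L^{2}\right) = - 3 L + 18 L^{2}$)
$\frac{q{\left(275 \right)}}{\left(5 - 4\right) 124 \cdot 1} = \frac{3 \cdot 275 \left(-1 + 6 \cdot 275\right)}{\left(5 - 4\right) 124 \cdot 1} = \frac{3 \cdot 275 \left(-1 + 1650\right)}{\left(5 - 4\right) 124} = \frac{3 \cdot 275 \cdot 1649}{1 \cdot 124} = \frac{1360425}{124}$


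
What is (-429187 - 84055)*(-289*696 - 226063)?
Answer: 219260575094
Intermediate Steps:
(-429187 - 84055)*(-289*696 - 226063) = -513242*(-201144 - 226063) = -513242*(-427207) = 219260575094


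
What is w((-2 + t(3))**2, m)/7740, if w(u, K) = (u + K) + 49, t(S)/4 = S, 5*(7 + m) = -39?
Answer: 671/38700 ≈ 0.017339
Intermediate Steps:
m = -74/5 (m = -7 + (1/5)*(-39) = -7 - 39/5 = -74/5 ≈ -14.800)
t(S) = 4*S
w(u, K) = 49 + K + u (w(u, K) = (K + u) + 49 = 49 + K + u)
w((-2 + t(3))**2, m)/7740 = (49 - 74/5 + (-2 + 4*3)**2)/7740 = (49 - 74/5 + (-2 + 12)**2)*(1/7740) = (49 - 74/5 + 10**2)*(1/7740) = (49 - 74/5 + 100)*(1/7740) = (671/5)*(1/7740) = 671/38700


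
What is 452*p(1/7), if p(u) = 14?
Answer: 6328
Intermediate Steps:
452*p(1/7) = 452*14 = 6328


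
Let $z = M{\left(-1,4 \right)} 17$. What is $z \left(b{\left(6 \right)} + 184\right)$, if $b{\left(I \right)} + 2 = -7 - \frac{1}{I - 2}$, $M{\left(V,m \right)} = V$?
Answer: $- \frac{11883}{4} \approx -2970.8$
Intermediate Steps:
$b{\left(I \right)} = -9 - \frac{1}{-2 + I}$ ($b{\left(I \right)} = -2 - \left(7 + \frac{1}{I - 2}\right) = -2 - \left(7 + \frac{1}{-2 + I}\right) = -9 - \frac{1}{-2 + I}$)
$z = -17$ ($z = \left(-1\right) 17 = -17$)
$z \left(b{\left(6 \right)} + 184\right) = - 17 \left(\frac{17 - 54}{-2 + 6} + 184\right) = - 17 \left(\frac{17 - 54}{4} + 184\right) = - 17 \left(\frac{1}{4} \left(-37\right) + 184\right) = - 17 \left(- \frac{37}{4} + 184\right) = \left(-17\right) \frac{699}{4} = - \frac{11883}{4}$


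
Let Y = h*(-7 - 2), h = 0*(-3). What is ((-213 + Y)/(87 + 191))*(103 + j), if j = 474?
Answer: -122901/278 ≈ -442.09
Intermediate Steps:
h = 0
Y = 0 (Y = 0*(-7 - 2) = 0*(-9) = 0)
((-213 + Y)/(87 + 191))*(103 + j) = ((-213 + 0)/(87 + 191))*(103 + 474) = -213/278*577 = -122901/278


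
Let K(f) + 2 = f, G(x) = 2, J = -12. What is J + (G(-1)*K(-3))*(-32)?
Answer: 308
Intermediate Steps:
K(f) = -2 + f
J + (G(-1)*K(-3))*(-32) = -12 + (2*(-2 - 3))*(-32) = -12 + (2*(-5))*(-32) = -12 - 10*(-32) = -12 + 320 = 308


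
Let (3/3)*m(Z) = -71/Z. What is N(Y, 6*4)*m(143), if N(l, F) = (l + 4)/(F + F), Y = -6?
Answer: 71/3432 ≈ 0.020688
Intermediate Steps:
m(Z) = -71/Z
N(l, F) = (4 + l)/(2*F) (N(l, F) = (4 + l)/((2*F)) = (4 + l)*(1/(2*F)) = (4 + l)/(2*F))
N(Y, 6*4)*m(143) = ((4 - 6)/(2*((6*4))))*(-71/143) = ((½)*(-2)/24)*(-71*1/143) = ((½)*(1/24)*(-2))*(-71/143) = -1/24*(-71/143) = 71/3432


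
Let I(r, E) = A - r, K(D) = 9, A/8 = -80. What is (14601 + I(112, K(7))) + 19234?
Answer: 33083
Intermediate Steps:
A = -640 (A = 8*(-80) = -640)
I(r, E) = -640 - r
(14601 + I(112, K(7))) + 19234 = (14601 + (-640 - 1*112)) + 19234 = (14601 + (-640 - 112)) + 19234 = (14601 - 752) + 19234 = 13849 + 19234 = 33083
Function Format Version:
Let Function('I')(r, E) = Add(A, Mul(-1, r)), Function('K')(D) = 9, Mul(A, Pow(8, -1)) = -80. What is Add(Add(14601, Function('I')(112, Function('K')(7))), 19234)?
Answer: 33083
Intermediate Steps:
A = -640 (A = Mul(8, -80) = -640)
Function('I')(r, E) = Add(-640, Mul(-1, r))
Add(Add(14601, Function('I')(112, Function('K')(7))), 19234) = Add(Add(14601, Add(-640, Mul(-1, 112))), 19234) = Add(Add(14601, Add(-640, -112)), 19234) = Add(Add(14601, -752), 19234) = Add(13849, 19234) = 33083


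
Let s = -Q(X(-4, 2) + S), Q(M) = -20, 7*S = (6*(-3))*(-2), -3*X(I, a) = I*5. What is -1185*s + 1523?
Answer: -22177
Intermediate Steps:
X(I, a) = -5*I/3 (X(I, a) = -I*5/3 = -5*I/3)
S = 36/7 (S = ((6*(-3))*(-2))/7 = (-18*(-2))/7 = (⅐)*36 = 36/7 ≈ 5.1429)
s = 20 (s = -1*(-20) = 20)
-1185*s + 1523 = -1185*20 + 1523 = -23700 + 1523 = -22177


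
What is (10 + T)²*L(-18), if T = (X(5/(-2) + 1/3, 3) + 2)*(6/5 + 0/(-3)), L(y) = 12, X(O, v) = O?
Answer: 28812/25 ≈ 1152.5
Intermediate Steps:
T = -⅕ (T = ((5/(-2) + 1/3) + 2)*(6/5 + 0/(-3)) = ((5*(-½) + 1*(⅓)) + 2)*(6*(⅕) + 0*(-⅓)) = ((-5/2 + ⅓) + 2)*(6/5 + 0) = (-13/6 + 2)*(6/5) = -⅙*6/5 = -⅕ ≈ -0.20000)
(10 + T)²*L(-18) = (10 - ⅕)²*12 = (49/5)²*12 = (2401/25)*12 = 28812/25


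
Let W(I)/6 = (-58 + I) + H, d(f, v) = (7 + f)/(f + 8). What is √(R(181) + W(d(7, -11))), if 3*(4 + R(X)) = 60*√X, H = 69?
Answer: √(1690 + 500*√181)/5 ≈ 18.349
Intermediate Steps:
d(f, v) = (7 + f)/(8 + f)
W(I) = 66 + 6*I (W(I) = 6*((-58 + I) + 69) = 6*(11 + I) = 66 + 6*I)
R(X) = -4 + 20*√X (R(X) = -4 + (60*√X)/3 = -4 + 20*√X)
√(R(181) + W(d(7, -11))) = √((-4 + 20*√181) + (66 + 6*((7 + 7)/(8 + 7)))) = √((-4 + 20*√181) + (66 + 6*(14/15))) = √((-4 + 20*√181) + (66 + 28/5)) = √((-4 + 20*√181) + 358/5) = √(338/5 + 20*√181)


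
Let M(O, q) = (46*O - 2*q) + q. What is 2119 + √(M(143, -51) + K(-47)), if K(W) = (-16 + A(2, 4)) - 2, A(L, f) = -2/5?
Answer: 2119 + √165265/5 ≈ 2200.3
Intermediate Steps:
A(L, f) = -⅖ (A(L, f) = -2*⅕ = -⅖)
M(O, q) = -q + 46*O (M(O, q) = (-2*q + 46*O) + q = -q + 46*O)
K(W) = -92/5 (K(W) = (-16 - ⅖) - 2 = -82/5 - 2 = -92/5)
2119 + √(M(143, -51) + K(-47)) = 2119 + √((-1*(-51) + 46*143) - 92/5) = 2119 + √((51 + 6578) - 92/5) = 2119 + √(6629 - 92/5) = 2119 + √(33053/5) = 2119 + √165265/5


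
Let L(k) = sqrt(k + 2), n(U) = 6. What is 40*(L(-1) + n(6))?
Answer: 280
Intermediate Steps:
L(k) = sqrt(2 + k)
40*(L(-1) + n(6)) = 40*(sqrt(2 - 1) + 6) = 40*(sqrt(1) + 6) = 40*(1 + 6) = 40*7 = 280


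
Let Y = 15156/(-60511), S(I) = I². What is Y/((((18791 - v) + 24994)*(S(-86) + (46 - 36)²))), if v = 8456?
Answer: -3789/4006224305006 ≈ -9.4578e-10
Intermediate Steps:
Y = -15156/60511 (Y = 15156*(-1/60511) = -15156/60511 ≈ -0.25047)
Y/((((18791 - v) + 24994)*(S(-86) + (46 - 36)²))) = -15156*1/(((-86)² + (46 - 36)²)*((18791 - 1*8456) + 24994))/60511 = -15156*1/((7396 + 10²)*((18791 - 8456) + 24994))/60511 = -15156*1/((7396 + 100)*(10335 + 24994))/60511 = -15156/(60511*(35329*7496)) = -15156/60511/264826184 = -15156/60511*1/264826184 = -3789/4006224305006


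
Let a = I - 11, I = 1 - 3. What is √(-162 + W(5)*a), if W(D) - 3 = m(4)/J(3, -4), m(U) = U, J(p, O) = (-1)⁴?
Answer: I*√253 ≈ 15.906*I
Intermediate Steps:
I = -2
J(p, O) = 1
a = -13 (a = -2 - 11 = -13)
W(D) = 7 (W(D) = 3 + 4/1 = 3 + 4*1 = 3 + 4 = 7)
√(-162 + W(5)*a) = √(-162 + 7*(-13)) = √(-162 - 91) = √(-253) = I*√253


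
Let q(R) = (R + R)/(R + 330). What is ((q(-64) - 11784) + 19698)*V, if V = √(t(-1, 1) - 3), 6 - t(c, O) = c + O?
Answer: 1052498*√3/133 ≈ 13707.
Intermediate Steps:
t(c, O) = 6 - O - c (t(c, O) = 6 - (c + O) = 6 - (O + c) = 6 + (-O - c) = 6 - O - c)
V = √3 (V = √((6 - 1*1 - 1*(-1)) - 3) = √((6 - 1 + 1) - 3) = √(6 - 3) = √3 ≈ 1.7320)
q(R) = 2*R/(330 + R) (q(R) = (2*R)/(330 + R) = 2*R/(330 + R))
((q(-64) - 11784) + 19698)*V = ((2*(-64)/(330 - 64) - 11784) + 19698)*√3 = ((2*(-64)/266 - 11784) + 19698)*√3 = ((2*(-64)*(1/266) - 11784) + 19698)*√3 = ((-64/133 - 11784) + 19698)*√3 = (-1567336/133 + 19698)*√3 = 1052498*√3/133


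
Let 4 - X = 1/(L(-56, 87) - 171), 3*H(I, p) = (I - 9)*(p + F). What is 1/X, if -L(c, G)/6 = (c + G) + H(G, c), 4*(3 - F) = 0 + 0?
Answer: 7911/31643 ≈ 0.25001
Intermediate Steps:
F = 3 (F = 3 - (0 + 0)/4 = 3 - ¼*0 = 3 + 0 = 3)
H(I, p) = (-9 + I)*(3 + p)/3 (H(I, p) = ((I - 9)*(p + 3))/3 = ((-9 + I)*(3 + p))/3 = (-9 + I)*(3 + p)/3)
L(c, G) = 54 - 12*G + 12*c - 2*G*c (L(c, G) = -6*((c + G) + (-9 + G - 3*c + G*c/3)) = -6*((G + c) + (-9 + G - 3*c + G*c/3)) = -6*(-9 - 2*c + 2*G + G*c/3) = 54 - 12*G + 12*c - 2*G*c)
X = 31643/7911 (X = 4 - 1/((54 - 12*87 + 12*(-56) - 2*87*(-56)) - 171) = 4 - 1/((54 - 1044 - 672 + 9744) - 171) = 4 - 1/(8082 - 171) = 4 - 1/7911 = 31643/7911 ≈ 3.9999)
1/X = 1/(31643/7911) = 7911/31643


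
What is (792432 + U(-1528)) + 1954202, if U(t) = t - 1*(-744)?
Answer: 2745850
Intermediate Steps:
U(t) = 744 + t (U(t) = t + 744 = 744 + t)
(792432 + U(-1528)) + 1954202 = (792432 + (744 - 1528)) + 1954202 = (792432 - 784) + 1954202 = 791648 + 1954202 = 2745850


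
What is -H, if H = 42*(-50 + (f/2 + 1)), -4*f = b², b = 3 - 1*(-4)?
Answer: 9261/4 ≈ 2315.3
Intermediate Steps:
b = 7 (b = 3 + 4 = 7)
f = -49/4 (f = -¼*7² = -¼*49 = -49/4 ≈ -12.250)
H = -9261/4 (H = 42*(-50 + (-49/4/2 + 1)) = 42*(-50 + ((½)*(-49/4) + 1)) = 42*(-50 + (-49/8 + 1)) = 42*(-50 - 41/8) = 42*(-441/8) = -9261/4 ≈ -2315.3)
-H = -1*(-9261/4) = 9261/4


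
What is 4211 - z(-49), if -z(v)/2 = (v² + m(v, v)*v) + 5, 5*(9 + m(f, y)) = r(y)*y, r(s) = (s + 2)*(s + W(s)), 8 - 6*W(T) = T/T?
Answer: 32535664/15 ≈ 2.1690e+6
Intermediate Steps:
W(T) = 7/6 (W(T) = 4/3 - T/(6*T) = 4/3 - ⅙*1 = 4/3 - ⅙ = 7/6)
r(s) = (2 + s)*(7/6 + s) (r(s) = (s + 2)*(s + 7/6) = (2 + s)*(7/6 + s))
m(f, y) = -9 + y*(7/3 + y² + 19*y/6)/5 (m(f, y) = -9 + ((7/3 + y² + 19*y/6)*y)/5 = -9 + (y*(7/3 + y² + 19*y/6))/5 = -9 + y*(7/3 + y² + 19*y/6)/5)
z(v) = -10 - 2*v² - 2*v*(-9 + v*(14 + 6*v² + 19*v)/30) (z(v) = -2*((v² + (-9 + v*(14 + 6*v² + 19*v)/30)*v) + 5) = -2*((v² + v*(-9 + v*(14 + 6*v² + 19*v)/30)) + 5) = -2*(5 + v² + v*(-9 + v*(14 + 6*v² + 19*v)/30)) = -10 - 2*v² - 2*v*(-9 + v*(14 + 6*v² + 19*v)/30))
4211 - z(-49) = 4211 - (-10 + 18*(-49) - 44/15*(-49)² - 19/15*(-49)³ - ⅖*(-49)⁴) = 4211 - (-10 - 882 - 44/15*2401 - 19/15*(-117649) - ⅖*5764801) = 4211 - (-10 - 882 - 105644/15 + 2235331/15 - 11529602/5) = 4211 - 1*(-32472499/15) = 4211 + 32472499/15 = 32535664/15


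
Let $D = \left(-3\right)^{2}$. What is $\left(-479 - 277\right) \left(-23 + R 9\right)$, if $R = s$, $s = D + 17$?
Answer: $-159516$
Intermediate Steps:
$D = 9$
$s = 26$ ($s = 9 + 17 = 26$)
$R = 26$
$\left(-479 - 277\right) \left(-23 + R 9\right) = \left(-479 - 277\right) \left(-23 + 26 \cdot 9\right) = - 756 \left(-23 + 234\right) = \left(-756\right) 211 = -159516$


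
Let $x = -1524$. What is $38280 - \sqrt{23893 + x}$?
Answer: $38280 - \sqrt{22369} \approx 38130.0$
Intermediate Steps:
$38280 - \sqrt{23893 + x} = 38280 - \sqrt{23893 - 1524} = 38280 - \sqrt{22369}$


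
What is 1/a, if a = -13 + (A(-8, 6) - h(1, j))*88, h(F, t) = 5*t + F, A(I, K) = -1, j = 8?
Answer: -1/3709 ≈ -0.00026961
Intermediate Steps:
h(F, t) = F + 5*t
a = -3709 (a = -13 + (-1 - (1 + 5*8))*88 = -13 + (-1 - (1 + 40))*88 = -13 + (-1 - 1*41)*88 = -13 + (-1 - 41)*88 = -13 - 42*88 = -13 - 3696 = -3709)
1/a = 1/(-3709) = -1/3709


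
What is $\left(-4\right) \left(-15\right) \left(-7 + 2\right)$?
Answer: $-300$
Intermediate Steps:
$\left(-4\right) \left(-15\right) \left(-7 + 2\right) = 60 \left(-5\right) = -300$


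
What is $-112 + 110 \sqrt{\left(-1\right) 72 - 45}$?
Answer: $-112 + 330 i \sqrt{13} \approx -112.0 + 1189.8 i$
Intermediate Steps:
$-112 + 110 \sqrt{\left(-1\right) 72 - 45} = -112 + 110 \sqrt{-72 - 45} = -112 + 110 \sqrt{-117} = -112 + 110 \cdot 3 i \sqrt{13} = -112 + 330 i \sqrt{13}$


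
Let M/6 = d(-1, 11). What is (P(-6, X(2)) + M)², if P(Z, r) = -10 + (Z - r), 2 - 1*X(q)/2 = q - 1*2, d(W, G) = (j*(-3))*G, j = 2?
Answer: 173056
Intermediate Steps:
d(W, G) = -6*G (d(W, G) = (2*(-3))*G = -6*G)
X(q) = 8 - 2*q (X(q) = 4 - 2*(q - 1*2) = 4 - 2*(q - 2) = 4 - 2*(-2 + q) = 4 + (4 - 2*q) = 8 - 2*q)
P(Z, r) = -10 + Z - r
M = -396 (M = 6*(-6*11) = 6*(-66) = -396)
(P(-6, X(2)) + M)² = ((-10 - 6 - (8 - 2*2)) - 396)² = ((-10 - 6 - (8 - 4)) - 396)² = ((-10 - 6 - 1*4) - 396)² = ((-10 - 6 - 4) - 396)² = (-20 - 396)² = (-416)² = 173056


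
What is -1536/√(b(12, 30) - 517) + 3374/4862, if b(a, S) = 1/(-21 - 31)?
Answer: 1687/2431 + 3072*I*√349505/26885 ≈ 0.69395 + 67.552*I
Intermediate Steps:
b(a, S) = -1/52 (b(a, S) = 1/(-52) = -1/52)
-1536/√(b(12, 30) - 517) + 3374/4862 = -1536/√(-1/52 - 517) + 3374/4862 = -1536*(-2*I*√349505/26885) + 3374*(1/4862) = -1536*(-2*I*√349505/26885) + 1687/2431 = -(-3072)*I*√349505/26885 + 1687/2431 = 3072*I*√349505/26885 + 1687/2431 = 1687/2431 + 3072*I*√349505/26885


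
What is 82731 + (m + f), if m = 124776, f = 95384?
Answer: 302891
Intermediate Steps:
82731 + (m + f) = 82731 + (124776 + 95384) = 82731 + 220160 = 302891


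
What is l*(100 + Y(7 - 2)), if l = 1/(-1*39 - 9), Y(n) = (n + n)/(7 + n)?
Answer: -605/288 ≈ -2.1007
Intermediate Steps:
Y(n) = 2*n/(7 + n) (Y(n) = (2*n)/(7 + n) = 2*n/(7 + n))
l = -1/48 (l = 1/(-39 - 9) = 1/(-48) = -1/48 ≈ -0.020833)
l*(100 + Y(7 - 2)) = -(100 + 2*(7 - 2)/(7 + (7 - 2)))/48 = -(100 + 2*5/(7 + 5))/48 = -(100 + 2*5/12)/48 = -(100 + 2*5*(1/12))/48 = -(100 + ⅚)/48 = -1/48*605/6 = -605/288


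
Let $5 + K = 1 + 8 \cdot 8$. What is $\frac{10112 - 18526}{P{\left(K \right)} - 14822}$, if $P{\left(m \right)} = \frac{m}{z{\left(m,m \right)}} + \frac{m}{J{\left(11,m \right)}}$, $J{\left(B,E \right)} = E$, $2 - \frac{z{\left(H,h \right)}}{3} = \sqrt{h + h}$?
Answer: $\frac{172214146}{303356929} - \frac{12020 \sqrt{30}}{910070787} \approx 0.56762$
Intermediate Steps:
$z{\left(H,h \right)} = 6 - 3 \sqrt{2} \sqrt{h}$ ($z{\left(H,h \right)} = 6 - 3 \sqrt{h + h} = 6 - 3 \sqrt{2 h} = 6 - 3 \sqrt{2} \sqrt{h}$)
$K = 60$ ($K = -5 + \left(1 + 8 \cdot 8\right) = -5 + \left(1 + 64\right) = -5 + 65 = 60$)
$P{\left(m \right)} = 1 + \frac{m}{6 - 3 \sqrt{2} \sqrt{m}}$ ($P{\left(m \right)} = \frac{m}{6 - 3 \sqrt{2} \sqrt{m}} + \frac{m}{m} = \frac{m}{6 - 3 \sqrt{2} \sqrt{m}} + 1 = 1 + \frac{m}{6 - 3 \sqrt{2} \sqrt{m}}$)
$\frac{10112 - 18526}{P{\left(K \right)} - 14822} = \frac{10112 - 18526}{\frac{-2 - 20 + \sqrt{2} \sqrt{60}}{-2 + \sqrt{2} \sqrt{60}} - 14822} = - \frac{8414}{\frac{-2 - 20 + \sqrt{2} \cdot 2 \sqrt{15}}{-2 + \sqrt{2} \cdot 2 \sqrt{15}} - 14822} = - \frac{8414}{\frac{-2 - 20 + 2 \sqrt{30}}{-2 + 2 \sqrt{30}} - 14822} = - \frac{8414}{\frac{-22 + 2 \sqrt{30}}{-2 + 2 \sqrt{30}} - 14822} = - \frac{8414}{-14822 + \frac{-22 + 2 \sqrt{30}}{-2 + 2 \sqrt{30}}}$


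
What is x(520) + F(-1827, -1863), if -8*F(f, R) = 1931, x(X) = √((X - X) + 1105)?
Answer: -1931/8 + √1105 ≈ -208.13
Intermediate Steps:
x(X) = √1105 (x(X) = √(0 + 1105) = √1105)
F(f, R) = -1931/8 (F(f, R) = -⅛*1931 = -1931/8)
x(520) + F(-1827, -1863) = √1105 - 1931/8 = -1931/8 + √1105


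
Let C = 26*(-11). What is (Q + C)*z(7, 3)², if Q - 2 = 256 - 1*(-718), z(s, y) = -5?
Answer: 17250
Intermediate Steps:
C = -286
Q = 976 (Q = 2 + (256 - 1*(-718)) = 2 + (256 + 718) = 2 + 974 = 976)
(Q + C)*z(7, 3)² = (976 - 286)*(-5)² = 690*25 = 17250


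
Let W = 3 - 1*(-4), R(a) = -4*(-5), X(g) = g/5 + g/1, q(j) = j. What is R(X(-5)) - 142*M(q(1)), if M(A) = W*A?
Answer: -974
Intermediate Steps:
X(g) = 6*g/5 (X(g) = g*(1/5) + g*1 = g/5 + g = 6*g/5)
R(a) = 20
W = 7 (W = 3 + 4 = 7)
M(A) = 7*A
R(X(-5)) - 142*M(q(1)) = 20 - 994 = -974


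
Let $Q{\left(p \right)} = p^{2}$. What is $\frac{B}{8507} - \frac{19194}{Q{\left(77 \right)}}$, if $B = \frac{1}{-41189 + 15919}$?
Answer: $- \frac{84207560461}{26011598690} \approx -3.2373$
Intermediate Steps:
$B = - \frac{1}{25270}$ ($B = \frac{1}{-25270} = - \frac{1}{25270} \approx -3.9573 \cdot 10^{-5}$)
$\frac{B}{8507} - \frac{19194}{Q{\left(77 \right)}} = - \frac{1}{25270 \cdot 8507} - \frac{19194}{77^{2}} = \left(- \frac{1}{25270}\right) \frac{1}{8507} - \frac{19194}{5929} = - \frac{1}{214971890} - \frac{2742}{847} = - \frac{84207560461}{26011598690}$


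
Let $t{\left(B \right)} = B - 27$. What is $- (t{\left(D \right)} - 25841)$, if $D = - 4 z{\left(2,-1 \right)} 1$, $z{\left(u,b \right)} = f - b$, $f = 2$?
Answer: $25880$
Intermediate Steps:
$z{\left(u,b \right)} = 2 - b$
$D = -12$ ($D = - 4 \left(2 - -1\right) 1 = - 4 \left(2 + 1\right) 1 = \left(-4\right) 3 \cdot 1 = \left(-12\right) 1 = -12$)
$t{\left(B \right)} = -27 + B$ ($t{\left(B \right)} = B - 27 = -27 + B$)
$- (t{\left(D \right)} - 25841) = - (\left(-27 - 12\right) - 25841) = - (-39 - 25841) = \left(-1\right) \left(-25880\right) = 25880$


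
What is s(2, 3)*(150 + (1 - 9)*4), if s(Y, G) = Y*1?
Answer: 236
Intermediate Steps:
s(Y, G) = Y
s(2, 3)*(150 + (1 - 9)*4) = 2*(150 + (1 - 9)*4) = 2*(150 - 8*4) = 2*(150 - 32) = 2*118 = 236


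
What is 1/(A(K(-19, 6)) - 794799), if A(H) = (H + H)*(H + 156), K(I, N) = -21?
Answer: -1/800469 ≈ -1.2493e-6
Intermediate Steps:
A(H) = 2*H*(156 + H) (A(H) = (2*H)*(156 + H) = 2*H*(156 + H))
1/(A(K(-19, 6)) - 794799) = 1/(2*(-21)*(156 - 21) - 794799) = 1/(2*(-21)*135 - 794799) = 1/(-5670 - 794799) = 1/(-800469) = -1/800469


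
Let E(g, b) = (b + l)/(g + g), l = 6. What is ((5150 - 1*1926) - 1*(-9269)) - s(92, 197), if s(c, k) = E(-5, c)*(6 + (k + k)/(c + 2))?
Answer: 2959326/235 ≈ 12593.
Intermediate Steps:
E(g, b) = (6 + b)/(2*g) (E(g, b) = (b + 6)/(g + g) = (6 + b)/((2*g)) = (6 + b)*(1/(2*g)) = (6 + b)/(2*g))
s(c, k) = (6 + 2*k/(2 + c))*(-3/5 - c/10) (s(c, k) = ((1/2)*(6 + c)/(-5))*(6 + (k + k)/(c + 2)) = ((1/2)*(-1/5)*(6 + c))*(6 + (2*k)/(2 + c)) = (-3/5 - c/10)*(6 + 2*k/(2 + c)) = (6 + 2*k/(2 + c))*(-3/5 - c/10))
((5150 - 1*1926) - 1*(-9269)) - s(92, 197) = ((5150 - 1*1926) - 1*(-9269)) - (-6 - 1*92)*(6 + 197 + 3*92)/(5*(2 + 92)) = ((5150 - 1926) + 9269) - (-6 - 92)*(6 + 197 + 276)/(5*94) = (3224 + 9269) - (-98)*479/(5*94) = 12493 - 1*(-23471/235) = 12493 + 23471/235 = 2959326/235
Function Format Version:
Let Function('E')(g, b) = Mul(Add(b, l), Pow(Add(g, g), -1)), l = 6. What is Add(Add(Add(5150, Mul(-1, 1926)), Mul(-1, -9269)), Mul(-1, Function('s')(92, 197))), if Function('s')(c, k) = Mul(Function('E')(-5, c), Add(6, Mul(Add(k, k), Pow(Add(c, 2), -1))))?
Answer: Rational(2959326, 235) ≈ 12593.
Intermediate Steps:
Function('E')(g, b) = Mul(Rational(1, 2), Pow(g, -1), Add(6, b)) (Function('E')(g, b) = Mul(Add(b, 6), Pow(Add(g, g), -1)) = Mul(Add(6, b), Pow(Mul(2, g), -1)) = Mul(Add(6, b), Mul(Rational(1, 2), Pow(g, -1))) = Mul(Rational(1, 2), Pow(g, -1), Add(6, b)))
Function('s')(c, k) = Mul(Add(6, Mul(2, k, Pow(Add(2, c), -1))), Add(Rational(-3, 5), Mul(Rational(-1, 10), c))) (Function('s')(c, k) = Mul(Mul(Rational(1, 2), Pow(-5, -1), Add(6, c)), Add(6, Mul(Add(k, k), Pow(Add(c, 2), -1)))) = Mul(Mul(Rational(1, 2), Rational(-1, 5), Add(6, c)), Add(6, Mul(Mul(2, k), Pow(Add(2, c), -1)))) = Mul(Add(Rational(-3, 5), Mul(Rational(-1, 10), c)), Add(6, Mul(2, k, Pow(Add(2, c), -1)))) = Mul(Add(6, Mul(2, k, Pow(Add(2, c), -1))), Add(Rational(-3, 5), Mul(Rational(-1, 10), c))))
Add(Add(Add(5150, Mul(-1, 1926)), Mul(-1, -9269)), Mul(-1, Function('s')(92, 197))) = Add(Add(Add(5150, Mul(-1, 1926)), Mul(-1, -9269)), Mul(-1, Mul(Rational(1, 5), Pow(Add(2, 92), -1), Add(-6, Mul(-1, 92)), Add(6, 197, Mul(3, 92))))) = Add(Add(Add(5150, -1926), 9269), Mul(-1, Mul(Rational(1, 5), Pow(94, -1), Add(-6, -92), Add(6, 197, 276)))) = Add(Add(3224, 9269), Mul(-1, Mul(Rational(1, 5), Rational(1, 94), -98, 479))) = Add(12493, Mul(-1, Rational(-23471, 235))) = Add(12493, Rational(23471, 235)) = Rational(2959326, 235)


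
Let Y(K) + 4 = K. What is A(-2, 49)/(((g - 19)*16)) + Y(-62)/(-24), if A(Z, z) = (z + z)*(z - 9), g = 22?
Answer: 1013/12 ≈ 84.417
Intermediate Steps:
Y(K) = -4 + K
A(Z, z) = 2*z*(-9 + z) (A(Z, z) = (2*z)*(-9 + z) = 2*z*(-9 + z))
A(-2, 49)/(((g - 19)*16)) + Y(-62)/(-24) = (2*49*(-9 + 49))/(((22 - 19)*16)) + (-4 - 62)/(-24) = (2*49*40)/((3*16)) - 66*(-1/24) = 3920/48 + 11/4 = 3920*(1/48) + 11/4 = 245/3 + 11/4 = 1013/12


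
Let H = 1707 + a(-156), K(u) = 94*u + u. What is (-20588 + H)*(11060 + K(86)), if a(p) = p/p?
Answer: -363062400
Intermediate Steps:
a(p) = 1
K(u) = 95*u
H = 1708 (H = 1707 + 1 = 1708)
(-20588 + H)*(11060 + K(86)) = (-20588 + 1708)*(11060 + 95*86) = -18880*(11060 + 8170) = -18880*19230 = -363062400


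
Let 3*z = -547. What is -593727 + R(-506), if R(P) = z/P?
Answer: -901277039/1518 ≈ -5.9373e+5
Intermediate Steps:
z = -547/3 (z = (⅓)*(-547) = -547/3 ≈ -182.33)
R(P) = -547/(3*P)
-593727 + R(-506) = -593727 - 547/3/(-506) = -593727 - 547/3*(-1/506) = -593727 + 547/1518 = -901277039/1518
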